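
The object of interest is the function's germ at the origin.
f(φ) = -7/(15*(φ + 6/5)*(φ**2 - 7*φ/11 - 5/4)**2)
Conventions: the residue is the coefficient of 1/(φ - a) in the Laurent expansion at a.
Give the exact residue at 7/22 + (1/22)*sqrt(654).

The factor φ**2 - 7*φ/11 - 5/4 splits as (φ - a)(φ - a') with a = 7/22 + (1/22)*sqrt(654), a' = 7/22 - (1/22)*sqrt(654). At the order-2 pole a set g(φ) = (φ - a)^2*f(φ) = [-7/(15*(φ + 6/5))] / (φ - a')^2.
Order-2 pole: residue = g'(a); g'(7/22 + (1/22)*sqrt(654)) = 847000/3301203 - (2993202289/352994335587)*sqrt(654), so the residue is 847000/3301203 - (2993202289/352994335587)*sqrt(654).

The residue is 847000/3301203 - (2993202289/352994335587)*sqrt(654).


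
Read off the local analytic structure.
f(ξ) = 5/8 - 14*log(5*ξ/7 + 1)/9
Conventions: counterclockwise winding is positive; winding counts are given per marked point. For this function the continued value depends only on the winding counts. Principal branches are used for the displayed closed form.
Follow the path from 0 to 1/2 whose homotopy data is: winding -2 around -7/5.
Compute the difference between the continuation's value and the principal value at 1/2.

Continued minus principal equals (56/9)*pi*i.

The rational part is single-valued and drops out of the difference; each branch term changes only by its own monodromy.
(-14/9)*log(1 - ξ/(-7/5)): each positive loop around -7/5 adds 2*pi*i to the log, so winding -2 contributes (-14/9)*(-2)*2*pi*i = (56/9)*pi*i.
Summing the contributions at ξ = 1/2 gives (56/9)*pi*i.


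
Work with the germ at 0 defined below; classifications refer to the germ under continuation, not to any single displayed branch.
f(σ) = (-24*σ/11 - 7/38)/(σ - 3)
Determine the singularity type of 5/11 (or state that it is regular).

The point is a regular point.

Denominator factors: σ - 3 = -28/11 at σ = 5/11 — none vanishes.
So the germ continues analytically to 5/11.


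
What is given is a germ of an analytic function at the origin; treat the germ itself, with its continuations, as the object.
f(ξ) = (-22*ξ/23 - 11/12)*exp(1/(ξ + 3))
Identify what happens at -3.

The point is an essential singularity.

The exponent 1/(ξ - (-3)) has a pole at -3, so exp(1/(ξ - (-3))) takes every nonzero value near it: an essential singularity (not a pole of any order).


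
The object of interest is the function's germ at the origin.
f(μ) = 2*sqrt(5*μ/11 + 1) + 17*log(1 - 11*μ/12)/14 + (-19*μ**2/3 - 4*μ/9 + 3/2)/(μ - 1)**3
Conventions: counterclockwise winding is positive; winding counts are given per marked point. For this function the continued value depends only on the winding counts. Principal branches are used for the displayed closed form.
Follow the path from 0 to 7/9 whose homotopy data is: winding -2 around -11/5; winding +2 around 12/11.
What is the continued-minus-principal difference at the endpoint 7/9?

The rational part is single-valued and drops out of the difference; each branch term changes only by its own monodromy.
(2)*sqrt(1 - μ/(-11/5)): winding -2 is even, the square root returns to the same sheet, contribution 0.
(17/14)*log(1 - μ/(12/11)): each positive loop around 12/11 adds 2*pi*i to the log, so winding +2 contributes (17/14)*(2)*2*pi*i = (34/7)*pi*i.
Summing the contributions at μ = 7/9 gives (34/7)*pi*i.

Continued minus principal equals (34/7)*pi*i.


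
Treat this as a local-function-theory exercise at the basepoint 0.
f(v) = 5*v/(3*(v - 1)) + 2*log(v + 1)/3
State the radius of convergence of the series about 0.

The radius of convergence is 1.

Denominator factor (v - 1): pole of order 1 at 1, modulus 1.
Branch term (2/3)*log(1 - v/(-1)): its argument vanishes at v = -1, a logarithmic branch point, modulus 1.
The radius of convergence is the smallest modulus among the singular points: 1.


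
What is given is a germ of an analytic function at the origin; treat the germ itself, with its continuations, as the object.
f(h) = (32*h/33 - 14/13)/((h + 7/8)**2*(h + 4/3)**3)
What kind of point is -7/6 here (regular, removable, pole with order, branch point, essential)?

The point is a regular point.

Denominator factors: h + 7/8 = -7/24 at h = -7/6; h + 4/3 = 1/6 at h = -7/6 — none vanishes.
So the germ continues analytically to -7/6.


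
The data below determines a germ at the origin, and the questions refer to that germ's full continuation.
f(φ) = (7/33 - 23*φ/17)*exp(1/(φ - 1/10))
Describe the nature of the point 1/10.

The point is an essential singularity.

The exponent 1/(φ - (1/10)) has a pole at 1/10, so exp(1/(φ - (1/10))) takes every nonzero value near it: an essential singularity (not a pole of any order).


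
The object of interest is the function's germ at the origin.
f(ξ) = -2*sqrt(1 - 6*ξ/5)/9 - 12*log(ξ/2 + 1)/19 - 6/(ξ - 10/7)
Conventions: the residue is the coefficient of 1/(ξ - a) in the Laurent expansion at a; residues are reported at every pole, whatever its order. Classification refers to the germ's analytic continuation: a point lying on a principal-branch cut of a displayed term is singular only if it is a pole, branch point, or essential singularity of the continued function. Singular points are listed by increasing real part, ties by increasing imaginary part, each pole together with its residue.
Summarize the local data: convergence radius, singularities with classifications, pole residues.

Radius of convergence at 0: 5/6.
At -2: a logarithmic branch point.
At 5/6: an algebraic (square-root) branch point.
At 10/7: a pole of order 1; residue -6.

Denominator factor (ξ - 10/7): pole of order 1 at 10/7, modulus 10/7.
Branch term (-12/19)*log(1 - ξ/(-2)): its argument vanishes at ξ = -2, a logarithmic branch point, modulus 2.
Branch term (-2/9)*sqrt(1 - ξ/(5/6)): its argument vanishes at ξ = 5/6, a square-root branch point, modulus 5/6.
The radius of convergence is the smallest modulus among the singular points: 5/6.
The branch terms are analytic at 10/7 and contribute nothing to the residue; only the rational part matters.
At the order-1 pole 10/7 set g(ξ) = (ξ - (10/7))*(rational part) = -6.
Simple pole: residue = g(a) at a = 10/7, which is -6.
List the singular points by increasing real part (a conjugate pair: the negative imaginary part first).


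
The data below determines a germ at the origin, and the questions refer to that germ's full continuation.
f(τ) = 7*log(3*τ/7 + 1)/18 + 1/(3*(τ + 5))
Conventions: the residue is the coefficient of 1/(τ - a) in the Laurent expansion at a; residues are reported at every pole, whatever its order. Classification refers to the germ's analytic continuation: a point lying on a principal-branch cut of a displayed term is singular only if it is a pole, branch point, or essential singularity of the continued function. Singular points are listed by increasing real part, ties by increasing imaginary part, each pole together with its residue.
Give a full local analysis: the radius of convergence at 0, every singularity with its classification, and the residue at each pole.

Radius of convergence at 0: 7/3.
At -5: a pole of order 1; residue 1/3.
At -7/3: a logarithmic branch point.

Denominator factor (τ + 5): pole of order 1 at -5, modulus 5.
Branch term (7/18)*log(1 - τ/(-7/3)): its argument vanishes at τ = -7/3, a logarithmic branch point, modulus 7/3.
The radius of convergence is the smallest modulus among the singular points: 7/3.
The branch term is analytic at -5 and contributes nothing to the residue; only the rational part matters.
At the order-1 pole -5 set g(τ) = (τ - (-5))*(rational part) = 1/3.
Simple pole: residue = g(a) at a = -5, which is 1/3.
List the singular points by increasing real part (a conjugate pair: the negative imaginary part first).


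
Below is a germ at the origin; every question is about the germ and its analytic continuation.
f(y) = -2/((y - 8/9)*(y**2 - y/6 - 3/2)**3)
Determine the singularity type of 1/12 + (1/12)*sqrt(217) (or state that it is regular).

The denominator factor y**2 - y/6 - 3/2 vanishes at 1/12 + (1/12)*sqrt(217) and appears to the power 3; the numerator there equals -2, nonzero, and no other factor vanishes.
Hence a pole whose order is the multiplicity, 3.

The point is a pole of order 3.


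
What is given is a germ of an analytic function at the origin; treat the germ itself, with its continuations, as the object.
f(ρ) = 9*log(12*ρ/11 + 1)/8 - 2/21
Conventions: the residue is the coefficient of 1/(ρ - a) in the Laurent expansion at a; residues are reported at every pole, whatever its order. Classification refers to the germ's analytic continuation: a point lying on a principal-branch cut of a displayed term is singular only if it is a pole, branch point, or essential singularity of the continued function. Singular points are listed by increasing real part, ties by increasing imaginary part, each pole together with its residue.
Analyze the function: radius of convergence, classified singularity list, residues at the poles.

Radius of convergence at 0: 11/12.
At -11/12: a logarithmic branch point.

Branch term (9/8)*log(1 - ρ/(-11/12)): its argument vanishes at ρ = -11/12, a logarithmic branch point, modulus 11/12.
The radius of convergence is the smallest modulus among the singular points: 11/12.


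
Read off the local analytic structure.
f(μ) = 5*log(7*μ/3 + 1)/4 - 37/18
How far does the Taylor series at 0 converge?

Branch term (5/4)*log(1 - μ/(-3/7)): its argument vanishes at μ = -3/7, a logarithmic branch point, modulus 3/7.
The radius of convergence is the smallest modulus among the singular points: 3/7.

The radius of convergence is 3/7.


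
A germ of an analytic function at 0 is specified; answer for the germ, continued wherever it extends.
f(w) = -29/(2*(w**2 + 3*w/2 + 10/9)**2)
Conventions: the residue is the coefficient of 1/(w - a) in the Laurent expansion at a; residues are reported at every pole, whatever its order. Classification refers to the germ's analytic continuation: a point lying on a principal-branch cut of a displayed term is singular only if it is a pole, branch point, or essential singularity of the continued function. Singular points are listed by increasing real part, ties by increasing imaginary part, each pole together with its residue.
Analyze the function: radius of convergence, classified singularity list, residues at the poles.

Denominator factor (w**2 + 3*w/2 + 10/9)^2: discriminant -79/36, complex-conjugate roots (-3/4) + ((1/12)*sqrt(79))*i and (-3/4) - ((1/12)*sqrt(79))*i; poles of order 2, moduli (1/3)*sqrt(10) and (1/3)*sqrt(10).
The radius of convergence is the smallest modulus among the singular points: (1/3)*sqrt(10).
The factor w**2 + 3*w/2 + 10/9 splits as (w - a)(w - a') with a = (-3/4) - ((1/12)*sqrt(79))*i, a' = (-3/4) + ((1/12)*sqrt(79))*i. At the order-2 pole a set g(w) = (w - a)^2*f(w) = [-29/2] / (w - a')^2.
Order-2 pole: residue = g'(a); g'((-3/4) - ((1/12)*sqrt(79))*i) = -((6264/6241)*sqrt(79))*i, so the residue is -((6264/6241)*sqrt(79))*i.
The factor w**2 + 3*w/2 + 10/9 splits as (w - a)(w - a') with a = (-3/4) + ((1/12)*sqrt(79))*i, a' = (-3/4) - ((1/12)*sqrt(79))*i. At the order-2 pole a set g(w) = (w - a)^2*f(w) = [-29/2] / (w - a')^2.
Order-2 pole: residue = g'(a); g'((-3/4) + ((1/12)*sqrt(79))*i) = ((6264/6241)*sqrt(79))*i, so the residue is ((6264/6241)*sqrt(79))*i.
List the singular points by increasing real part (a conjugate pair: the negative imaginary part first).

Radius of convergence at 0: (1/3)*sqrt(10).
At (-3/4) - ((1/12)*sqrt(79))*i: a pole of order 2; residue -((6264/6241)*sqrt(79))*i.
At (-3/4) + ((1/12)*sqrt(79))*i: a pole of order 2; residue ((6264/6241)*sqrt(79))*i.


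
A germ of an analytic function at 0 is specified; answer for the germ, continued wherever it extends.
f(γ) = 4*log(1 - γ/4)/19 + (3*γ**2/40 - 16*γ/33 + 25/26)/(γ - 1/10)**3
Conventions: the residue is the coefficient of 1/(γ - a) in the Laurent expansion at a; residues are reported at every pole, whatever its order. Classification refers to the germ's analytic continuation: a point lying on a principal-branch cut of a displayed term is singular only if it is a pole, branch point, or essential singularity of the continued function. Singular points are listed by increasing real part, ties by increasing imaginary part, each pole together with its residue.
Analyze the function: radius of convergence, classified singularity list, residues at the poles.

Denominator factor (γ - 1/10)^3: pole of order 3 at 1/10, modulus 1/10.
Branch term (4/19)*log(1 - γ/(4)): its argument vanishes at γ = 4, a logarithmic branch point, modulus 4.
The radius of convergence is the smallest modulus among the singular points: 1/10.
The branch term is analytic at 1/10 and contributes nothing to the residue; only the rational part matters.
At the order-3 pole 1/10 set g(γ) = (γ - (1/10))^3*(rational part) = 3*γ**2/40 - 16*γ/33 + 25/26.
Order-3 pole: residue = g''(a)/2; g''(1/10) = 3/20, so the residue is 3/40.
List the singular points by increasing real part (a conjugate pair: the negative imaginary part first).

Radius of convergence at 0: 1/10.
At 1/10: a pole of order 3; residue 3/40.
At 4: a logarithmic branch point.


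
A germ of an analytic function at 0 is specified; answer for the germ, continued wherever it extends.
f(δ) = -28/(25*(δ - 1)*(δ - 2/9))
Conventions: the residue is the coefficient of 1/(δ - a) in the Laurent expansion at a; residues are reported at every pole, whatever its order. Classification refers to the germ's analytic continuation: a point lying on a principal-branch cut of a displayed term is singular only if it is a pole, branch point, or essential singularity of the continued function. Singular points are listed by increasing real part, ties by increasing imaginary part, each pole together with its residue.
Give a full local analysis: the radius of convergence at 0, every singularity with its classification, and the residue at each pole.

Radius of convergence at 0: 2/9.
At 2/9: a pole of order 1; residue 36/25.
At 1: a pole of order 1; residue -36/25.

Denominator factor (δ - 1): pole of order 1 at 1, modulus 1.
Denominator factor (δ - 2/9): pole of order 1 at 2/9, modulus 2/9.
The radius of convergence is the smallest modulus among the singular points: 2/9.
At the order-1 pole 2/9 set g(δ) = (δ - (2/9))*f(δ) = -28/(25*(δ - 1)).
Simple pole: residue = g(a) at a = 2/9, which is 36/25.
At the order-1 pole 1 set g(δ) = (δ - (1))*f(δ) = -28/(25*(δ - 2/9)).
Simple pole: residue = g(a) at a = 1, which is -36/25.
List the singular points by increasing real part (a conjugate pair: the negative imaginary part first).


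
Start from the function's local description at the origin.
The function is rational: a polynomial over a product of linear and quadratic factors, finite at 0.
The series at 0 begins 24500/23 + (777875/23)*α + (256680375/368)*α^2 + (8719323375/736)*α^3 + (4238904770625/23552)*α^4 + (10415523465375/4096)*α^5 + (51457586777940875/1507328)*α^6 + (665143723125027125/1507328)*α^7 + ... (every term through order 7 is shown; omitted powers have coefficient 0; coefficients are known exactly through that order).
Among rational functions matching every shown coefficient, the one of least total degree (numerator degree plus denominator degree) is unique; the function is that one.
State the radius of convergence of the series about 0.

The radius of convergence is 1/10.

No rational of total degree below 5 reproduces all 8 coefficients; solving the [0/5] Pade equations on them gives f(α) = -32/(23*(α - 8/7)**2*(α - 1/10)**3), whose expansion matches every shown term.
Denominator factor (α - 8/7)^2: pole of order 2 at 8/7, modulus 8/7.
Denominator factor (α - 1/10)^3: pole of order 3 at 1/10, modulus 1/10.
The radius of convergence is the smallest modulus among the singular points: 1/10.


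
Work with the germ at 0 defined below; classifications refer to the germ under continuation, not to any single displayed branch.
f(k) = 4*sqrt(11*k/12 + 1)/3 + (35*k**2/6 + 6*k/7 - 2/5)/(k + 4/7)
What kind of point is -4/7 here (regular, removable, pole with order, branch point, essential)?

The point is a pole of order 1.

The denominator factor k + 4/7 vanishes at -4/7 and appears to the power 1; the numerator there equals 746/735, nonzero, and no other factor vanishes.
The branch terms are analytic at this point.
Hence a pole whose order is the multiplicity, 1.


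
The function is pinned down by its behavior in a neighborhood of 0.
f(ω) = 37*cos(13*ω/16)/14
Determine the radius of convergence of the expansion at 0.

The radius of convergence is infinite.

The factor cos(13*ω/16) is entire and contributes no finite singular point.
The polynomial part has no poles.
No finite singular points: the Taylor series at 0 converges everywhere.


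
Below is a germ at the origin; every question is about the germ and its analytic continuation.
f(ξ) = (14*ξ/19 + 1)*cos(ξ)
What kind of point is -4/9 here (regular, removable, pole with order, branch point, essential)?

The point is a regular point.

There is no denominator, hence no pole anywhere.
The factor cos(ξ) is entire.
So the germ continues analytically to -4/9.


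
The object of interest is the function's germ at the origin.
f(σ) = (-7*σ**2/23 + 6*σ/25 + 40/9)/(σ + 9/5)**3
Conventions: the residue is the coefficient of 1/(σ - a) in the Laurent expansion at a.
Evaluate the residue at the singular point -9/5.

The residue is -7/23.

At the order-3 pole -9/5 set g(σ) = (σ - (-9/5))^3*f(σ) = -7*σ**2/23 + 6*σ/25 + 40/9.
Order-3 pole: residue = g''(a)/2; g''(-9/5) = -14/23, so the residue is -7/23.


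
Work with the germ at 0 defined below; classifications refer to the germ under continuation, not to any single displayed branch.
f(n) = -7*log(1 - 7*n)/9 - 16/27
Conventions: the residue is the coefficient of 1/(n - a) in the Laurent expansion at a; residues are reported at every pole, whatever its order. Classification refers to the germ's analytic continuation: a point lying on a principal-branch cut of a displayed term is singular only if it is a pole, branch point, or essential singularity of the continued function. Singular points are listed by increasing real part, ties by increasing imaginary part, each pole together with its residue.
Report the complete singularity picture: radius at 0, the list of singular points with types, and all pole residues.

Radius of convergence at 0: 1/7.
At 1/7: a logarithmic branch point.

Branch term (-7/9)*log(1 - n/(1/7)): its argument vanishes at n = 1/7, a logarithmic branch point, modulus 1/7.
The radius of convergence is the smallest modulus among the singular points: 1/7.


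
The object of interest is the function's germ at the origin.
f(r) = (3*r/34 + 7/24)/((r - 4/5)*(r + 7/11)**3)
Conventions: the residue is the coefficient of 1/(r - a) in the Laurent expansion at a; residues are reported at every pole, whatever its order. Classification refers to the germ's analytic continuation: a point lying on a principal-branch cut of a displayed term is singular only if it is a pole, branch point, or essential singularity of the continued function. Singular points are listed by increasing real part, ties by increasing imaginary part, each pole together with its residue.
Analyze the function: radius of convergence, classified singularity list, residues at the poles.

Radius of convergence at 0: 7/11.
At -7/11: a pole of order 3; residue -24590225/201159912.
At 4/5: a pole of order 1; residue 24590225/201159912.

Denominator factor (r + 7/11)^3: pole of order 3 at -7/11, modulus 7/11.
Denominator factor (r - 4/5): pole of order 1 at 4/5, modulus 4/5.
The radius of convergence is the smallest modulus among the singular points: 7/11.
At the order-3 pole -7/11 set g(r) = (r - (-7/11))^3*f(r) = (3*r/34 + 7/24)/(r - 4/5).
Order-3 pole: residue = g''(a)/2; g''(-7/11) = -24590225/100579956, so the residue is -24590225/201159912.
At the order-1 pole 4/5 set g(r) = (r - (4/5))*f(r) = (3*r/34 + 7/24)/(r + 7/11)**3.
Simple pole: residue = g(a) at a = 4/5, which is 24590225/201159912.
List the singular points by increasing real part (a conjugate pair: the negative imaginary part first).


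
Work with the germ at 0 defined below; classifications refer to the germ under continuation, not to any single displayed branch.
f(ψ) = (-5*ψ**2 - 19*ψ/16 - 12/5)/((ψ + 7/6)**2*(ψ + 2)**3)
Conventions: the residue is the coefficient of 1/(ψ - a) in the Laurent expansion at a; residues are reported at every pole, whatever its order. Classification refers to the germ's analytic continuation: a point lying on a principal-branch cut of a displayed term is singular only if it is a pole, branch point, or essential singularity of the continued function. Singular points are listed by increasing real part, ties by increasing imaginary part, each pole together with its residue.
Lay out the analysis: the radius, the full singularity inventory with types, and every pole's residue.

Denominator factor (ψ + 2)^3: pole of order 3 at -2, modulus 2.
Denominator factor (ψ + 7/6)^2: pole of order 2 at -7/6, modulus 7/6.
The radius of convergence is the smallest modulus among the singular points: 7/6.
At the order-3 pole -2 set g(ψ) = (ψ - (-2))^3*f(ψ) = (-5*ψ**2 - 19*ψ/16 - 12/5)/(ψ + 7/6)**2.
Order-3 pole: residue = g''(a)/2; g''(-2) = -417222/3125, so the residue is -208611/3125.
At the order-2 pole -7/6 set g(ψ) = (ψ - (-7/6))^2*f(ψ) = (-5*ψ**2 - 19*ψ/16 - 12/5)/(ψ + 2)**3.
Order-2 pole: residue = g'(a); g'(-7/6) = 208611/3125, so the residue is 208611/3125.
List the singular points by increasing real part (a conjugate pair: the negative imaginary part first).

Radius of convergence at 0: 7/6.
At -2: a pole of order 3; residue -208611/3125.
At -7/6: a pole of order 2; residue 208611/3125.


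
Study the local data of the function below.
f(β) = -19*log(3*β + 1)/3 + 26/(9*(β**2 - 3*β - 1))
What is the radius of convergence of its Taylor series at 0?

The radius of convergence is -3/2 + (1/2)*sqrt(13).

Denominator factor (β**2 - 3*β - 1): discriminant 13, real irrational roots 3/2 + (1/2)*sqrt(13) and 3/2 - (1/2)*sqrt(13); poles of order 1, moduli 3/2 + (1/2)*sqrt(13) and -3/2 + (1/2)*sqrt(13).
Branch term (-19/3)*log(1 - β/(-1/3)): its argument vanishes at β = -1/3, a logarithmic branch point, modulus 1/3.
The radius of convergence is the smallest modulus among the singular points: -3/2 + (1/2)*sqrt(13).


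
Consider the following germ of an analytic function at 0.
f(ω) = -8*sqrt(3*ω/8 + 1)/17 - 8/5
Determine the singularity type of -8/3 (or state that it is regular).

The term (-8/17)*sqrt(1 - ω/(-8/3)) has argument 1 - -8/3/(-8/3) = 0 at -8/3: a square-root (algebraic, two-sheeted) branch point; the remaining terms are analytic or single-valued there.

The point is an algebraic (square-root) branch point.


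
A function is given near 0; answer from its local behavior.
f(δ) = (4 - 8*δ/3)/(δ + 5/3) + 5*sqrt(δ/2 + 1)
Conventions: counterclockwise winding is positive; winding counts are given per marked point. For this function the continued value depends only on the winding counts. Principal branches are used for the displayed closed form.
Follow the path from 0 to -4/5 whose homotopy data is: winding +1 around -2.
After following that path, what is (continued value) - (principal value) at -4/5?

Continued minus principal equals -(2)*sqrt(15).

The rational part is single-valued and drops out of the difference; each branch term changes only by its own monodromy.
(5)*sqrt(1 - δ/(-2)): winding +1 is odd, the square root flips sign, contributing -2*(5)*sqrt(1 - (-4/5)/(-2)) = -2*(5)*sqrt(3/5) = -(2)*sqrt(15).
Summing the contributions at δ = -4/5 gives -(2)*sqrt(15).


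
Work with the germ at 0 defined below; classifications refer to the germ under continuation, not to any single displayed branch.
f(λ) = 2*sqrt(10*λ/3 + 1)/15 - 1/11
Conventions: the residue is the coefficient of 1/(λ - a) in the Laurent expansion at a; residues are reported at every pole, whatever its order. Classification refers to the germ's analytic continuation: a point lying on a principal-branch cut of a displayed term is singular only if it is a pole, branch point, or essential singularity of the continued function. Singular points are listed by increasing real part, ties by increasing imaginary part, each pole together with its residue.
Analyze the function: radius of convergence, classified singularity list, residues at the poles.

Radius of convergence at 0: 3/10.
At -3/10: an algebraic (square-root) branch point.

Branch term (2/15)*sqrt(1 - λ/(-3/10)): its argument vanishes at λ = -3/10, a square-root branch point, modulus 3/10.
The radius of convergence is the smallest modulus among the singular points: 3/10.


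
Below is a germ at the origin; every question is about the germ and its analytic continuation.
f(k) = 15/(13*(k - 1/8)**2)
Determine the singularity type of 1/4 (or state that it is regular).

The point is a regular point.

Denominator factors: k - 1/8 = 1/8 at k = 1/4 — none vanishes.
So the germ continues analytically to 1/4.


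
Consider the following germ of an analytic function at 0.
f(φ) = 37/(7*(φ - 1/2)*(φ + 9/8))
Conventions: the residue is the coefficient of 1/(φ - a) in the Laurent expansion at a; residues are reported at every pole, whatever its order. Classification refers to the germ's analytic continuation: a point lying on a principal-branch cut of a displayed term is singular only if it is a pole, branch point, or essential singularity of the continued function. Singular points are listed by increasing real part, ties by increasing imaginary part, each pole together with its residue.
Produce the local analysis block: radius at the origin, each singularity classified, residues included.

Denominator factor (φ - 1/2): pole of order 1 at 1/2, modulus 1/2.
Denominator factor (φ + 9/8): pole of order 1 at -9/8, modulus 9/8.
The radius of convergence is the smallest modulus among the singular points: 1/2.
At the order-1 pole -9/8 set g(φ) = (φ - (-9/8))*f(φ) = 37/(7*(φ - 1/2)).
Simple pole: residue = g(a) at a = -9/8, which is -296/91.
At the order-1 pole 1/2 set g(φ) = (φ - (1/2))*f(φ) = 37/(7*(φ + 9/8)).
Simple pole: residue = g(a) at a = 1/2, which is 296/91.
List the singular points by increasing real part (a conjugate pair: the negative imaginary part first).

Radius of convergence at 0: 1/2.
At -9/8: a pole of order 1; residue -296/91.
At 1/2: a pole of order 1; residue 296/91.


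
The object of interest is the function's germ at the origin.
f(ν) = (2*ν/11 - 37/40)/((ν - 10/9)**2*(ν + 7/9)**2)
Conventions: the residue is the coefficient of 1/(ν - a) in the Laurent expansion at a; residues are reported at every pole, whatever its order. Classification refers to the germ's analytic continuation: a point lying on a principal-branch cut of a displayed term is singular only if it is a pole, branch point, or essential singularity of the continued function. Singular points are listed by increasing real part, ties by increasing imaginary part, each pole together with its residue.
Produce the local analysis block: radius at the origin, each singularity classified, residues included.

Radius of convergence at 0: 7/9.
At -7/9: a pole of order 2; residue -286983/1080860.
At 10/9: a pole of order 2; residue 286983/1080860.

Denominator factor (ν + 7/9)^2: pole of order 2 at -7/9, modulus 7/9.
Denominator factor (ν - 10/9)^2: pole of order 2 at 10/9, modulus 10/9.
The radius of convergence is the smallest modulus among the singular points: 7/9.
At the order-2 pole -7/9 set g(ν) = (ν - (-7/9))^2*f(ν) = (2*ν/11 - 37/40)/(ν - 10/9)**2.
Order-2 pole: residue = g'(a); g'(-7/9) = -286983/1080860, so the residue is -286983/1080860.
At the order-2 pole 10/9 set g(ν) = (ν - (10/9))^2*f(ν) = (2*ν/11 - 37/40)/(ν + 7/9)**2.
Order-2 pole: residue = g'(a); g'(10/9) = 286983/1080860, so the residue is 286983/1080860.
List the singular points by increasing real part (a conjugate pair: the negative imaginary part first).


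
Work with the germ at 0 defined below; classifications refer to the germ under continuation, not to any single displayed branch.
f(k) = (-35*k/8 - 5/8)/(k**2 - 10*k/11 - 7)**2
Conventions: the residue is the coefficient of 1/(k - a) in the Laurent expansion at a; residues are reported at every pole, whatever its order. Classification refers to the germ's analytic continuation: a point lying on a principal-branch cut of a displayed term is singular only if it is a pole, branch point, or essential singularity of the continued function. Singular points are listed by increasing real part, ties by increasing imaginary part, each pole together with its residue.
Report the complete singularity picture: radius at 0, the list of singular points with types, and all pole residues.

Radius of convergence at 0: -5/11 + (2/11)*sqrt(218).
At 5/11 - (2/11)*sqrt(218): a pole of order 2; residue -(13915/6083072)*sqrt(218).
At 5/11 + (2/11)*sqrt(218): a pole of order 2; residue (13915/6083072)*sqrt(218).

Denominator factor (k**2 - 10*k/11 - 7)^2: discriminant 3488/121, real irrational roots 5/11 + (2/11)*sqrt(218) and 5/11 - (2/11)*sqrt(218); poles of order 2, moduli 5/11 + (2/11)*sqrt(218) and -5/11 + (2/11)*sqrt(218).
The radius of convergence is the smallest modulus among the singular points: -5/11 + (2/11)*sqrt(218).
The factor k**2 - 10*k/11 - 7 splits as (k - a)(k - a') with a = 5/11 - (2/11)*sqrt(218), a' = 5/11 + (2/11)*sqrt(218). At the order-2 pole a set g(k) = (k - a)^2*f(k) = [-35*k/8 - 5/8] / (k - a')^2.
Order-2 pole: residue = g'(a); g'(5/11 - (2/11)*sqrt(218)) = -(13915/6083072)*sqrt(218), so the residue is -(13915/6083072)*sqrt(218).
The factor k**2 - 10*k/11 - 7 splits as (k - a)(k - a') with a = 5/11 + (2/11)*sqrt(218), a' = 5/11 - (2/11)*sqrt(218). At the order-2 pole a set g(k) = (k - a)^2*f(k) = [-35*k/8 - 5/8] / (k - a')^2.
Order-2 pole: residue = g'(a); g'(5/11 + (2/11)*sqrt(218)) = (13915/6083072)*sqrt(218), so the residue is (13915/6083072)*sqrt(218).
List the singular points by increasing real part (a conjugate pair: the negative imaginary part first).


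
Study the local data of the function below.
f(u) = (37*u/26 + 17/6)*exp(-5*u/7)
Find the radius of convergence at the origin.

The factor exp(-5*u/7) is entire and contributes no finite singular point.
The polynomial part has no poles.
No finite singular points: the Taylor series at 0 converges everywhere.

The radius of convergence is infinite.


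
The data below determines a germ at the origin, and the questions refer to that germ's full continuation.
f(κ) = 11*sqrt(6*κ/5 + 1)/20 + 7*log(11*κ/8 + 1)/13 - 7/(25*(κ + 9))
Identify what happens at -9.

The point is a pole of order 1.

The denominator factor κ + 9 vanishes at -9 and appears to the power 1; the numerator there equals -7/25, nonzero, and no other factor vanishes.
The branch terms are analytic at this point.
Hence a pole whose order is the multiplicity, 1.


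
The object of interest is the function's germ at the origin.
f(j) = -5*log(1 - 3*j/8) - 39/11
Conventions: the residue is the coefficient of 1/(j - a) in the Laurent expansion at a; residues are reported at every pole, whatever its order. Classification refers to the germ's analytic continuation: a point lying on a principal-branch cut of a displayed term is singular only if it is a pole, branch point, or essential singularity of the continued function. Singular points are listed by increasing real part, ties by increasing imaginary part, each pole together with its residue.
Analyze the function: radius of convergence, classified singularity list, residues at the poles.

Radius of convergence at 0: 8/3.
At 8/3: a logarithmic branch point.

Branch term (-5)*log(1 - j/(8/3)): its argument vanishes at j = 8/3, a logarithmic branch point, modulus 8/3.
The radius of convergence is the smallest modulus among the singular points: 8/3.


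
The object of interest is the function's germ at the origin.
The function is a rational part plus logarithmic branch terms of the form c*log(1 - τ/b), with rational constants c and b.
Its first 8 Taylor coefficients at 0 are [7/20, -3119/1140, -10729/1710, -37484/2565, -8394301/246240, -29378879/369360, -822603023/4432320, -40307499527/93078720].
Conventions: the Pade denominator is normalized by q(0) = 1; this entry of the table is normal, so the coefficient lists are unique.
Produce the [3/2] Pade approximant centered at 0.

Taylor coefficients needed (read off): a_0 = 7/20, a_1 = -3119/1140, a_2 = -10729/1710, a_3 = -37484/2565, a_4 = -8394301/246240, a_5 = -29378879/369360.
Write the denominator as Q(τ) = 1 + q1*τ + q2*τ^2. Requiring Q*f - P = O(τ^6) with deg P <= 3 kills the coefficients of τ^4..τ^5 in Q*f:
  τ^4: a_4 + q1*a_3 + q2*a_2 = 0, i.e. -8394301/246240 + (-37484/2565)*q1 + (-10729/1710)*q2 = 0.
  τ^5: a_5 + q1*a_4 + q2*a_3 = 0, i.e. -29378879/369360 + (-8394301/246240)*q1 + (-37484/2565)*q2 = 0.
Solving this linear system: q1 = -41038082/15471005, q2 = 1659594367/2227824720.
The numerator is Q*f truncated at degree 3: P0 = a_0 = 7/20; P1 = a_1 + q1*a_0 = -64628259313/17636945700; P2 = a_2 + q1*a_1 + q2*a_0 = 70199345237/56438226240; P3 = a_3 + q1*a_2 + q2*a_1 = -1485111391/169314678720.

The Pade approximant has numerator coefficients [7/20, -64628259313/17636945700, 70199345237/56438226240, -1485111391/169314678720]; denominator coefficients [1, -41038082/15471005, 1659594367/2227824720].


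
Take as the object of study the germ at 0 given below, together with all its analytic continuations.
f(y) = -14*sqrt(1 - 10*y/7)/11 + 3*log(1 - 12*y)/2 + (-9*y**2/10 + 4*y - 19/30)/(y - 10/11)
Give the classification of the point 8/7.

The point is a regular point.

Denominator factors: y - 10/11 = 18/77 at y = 8/7 — none vanishes.
Branch term sqrt(1 - y/(7/10)): argument at 8/7 is -31/49, nonzero, so 8/7 is not its branch point (a point on a principal cut is still regular for the continued germ).
Branch term log(1 - y/(1/12)): argument at 8/7 is -89/7, nonzero, so 8/7 is not its branch point (a point on a principal cut is still regular for the continued germ).
So the germ continues analytically to 8/7.


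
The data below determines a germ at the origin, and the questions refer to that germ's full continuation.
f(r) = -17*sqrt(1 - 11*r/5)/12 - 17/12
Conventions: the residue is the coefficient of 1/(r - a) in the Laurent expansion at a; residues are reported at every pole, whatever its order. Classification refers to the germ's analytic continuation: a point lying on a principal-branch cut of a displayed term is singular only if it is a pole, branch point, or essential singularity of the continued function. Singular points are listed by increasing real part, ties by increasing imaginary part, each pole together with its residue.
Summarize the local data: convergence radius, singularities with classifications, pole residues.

Radius of convergence at 0: 5/11.
At 5/11: an algebraic (square-root) branch point.

Branch term (-17/12)*sqrt(1 - r/(5/11)): its argument vanishes at r = 5/11, a square-root branch point, modulus 5/11.
The radius of convergence is the smallest modulus among the singular points: 5/11.


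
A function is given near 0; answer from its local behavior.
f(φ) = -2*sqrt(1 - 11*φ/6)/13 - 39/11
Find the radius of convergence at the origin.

The radius of convergence is 6/11.

Branch term (-2/13)*sqrt(1 - φ/(6/11)): its argument vanishes at φ = 6/11, a square-root branch point, modulus 6/11.
The radius of convergence is the smallest modulus among the singular points: 6/11.


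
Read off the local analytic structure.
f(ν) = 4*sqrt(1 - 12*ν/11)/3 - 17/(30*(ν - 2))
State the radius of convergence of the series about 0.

The radius of convergence is 11/12.

Denominator factor (ν - 2): pole of order 1 at 2, modulus 2.
Branch term (4/3)*sqrt(1 - ν/(11/12)): its argument vanishes at ν = 11/12, a square-root branch point, modulus 11/12.
The radius of convergence is the smallest modulus among the singular points: 11/12.


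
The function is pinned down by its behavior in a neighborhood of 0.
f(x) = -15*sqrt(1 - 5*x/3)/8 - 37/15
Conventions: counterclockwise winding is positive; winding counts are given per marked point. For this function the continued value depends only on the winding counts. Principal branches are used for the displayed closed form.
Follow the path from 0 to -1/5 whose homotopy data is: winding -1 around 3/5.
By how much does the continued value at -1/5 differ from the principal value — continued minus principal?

The rational part is single-valued and drops out of the difference; each branch term changes only by its own monodromy.
(-15/8)*sqrt(1 - x/(3/5)): winding -1 is odd, the square root flips sign, contributing -2*(-15/8)*sqrt(1 - (-1/5)/(3/5)) = -2*(-15/8)*sqrt(4/3) = (5/2)*sqrt(3).
Summing the contributions at x = -1/5 gives (5/2)*sqrt(3).

Continued minus principal equals (5/2)*sqrt(3).


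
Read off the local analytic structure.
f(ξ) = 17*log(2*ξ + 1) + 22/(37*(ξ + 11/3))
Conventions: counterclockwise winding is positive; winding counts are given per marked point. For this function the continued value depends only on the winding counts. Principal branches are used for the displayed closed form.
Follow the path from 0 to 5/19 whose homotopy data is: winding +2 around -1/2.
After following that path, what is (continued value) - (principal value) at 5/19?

Continued minus principal equals (68)*pi*i.

The rational part is single-valued and drops out of the difference; each branch term changes only by its own monodromy.
(17)*log(1 - ξ/(-1/2)): each positive loop around -1/2 adds 2*pi*i to the log, so winding +2 contributes (17)*(2)*2*pi*i = (68)*pi*i.
Summing the contributions at ξ = 5/19 gives (68)*pi*i.


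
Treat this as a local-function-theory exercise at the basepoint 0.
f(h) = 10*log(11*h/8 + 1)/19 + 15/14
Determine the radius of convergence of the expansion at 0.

The radius of convergence is 8/11.

Branch term (10/19)*log(1 - h/(-8/11)): its argument vanishes at h = -8/11, a logarithmic branch point, modulus 8/11.
The radius of convergence is the smallest modulus among the singular points: 8/11.


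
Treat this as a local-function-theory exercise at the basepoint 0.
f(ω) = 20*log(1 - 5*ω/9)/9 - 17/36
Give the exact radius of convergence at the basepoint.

The radius of convergence is 9/5.

Branch term (20/9)*log(1 - ω/(9/5)): its argument vanishes at ω = 9/5, a logarithmic branch point, modulus 9/5.
The radius of convergence is the smallest modulus among the singular points: 9/5.


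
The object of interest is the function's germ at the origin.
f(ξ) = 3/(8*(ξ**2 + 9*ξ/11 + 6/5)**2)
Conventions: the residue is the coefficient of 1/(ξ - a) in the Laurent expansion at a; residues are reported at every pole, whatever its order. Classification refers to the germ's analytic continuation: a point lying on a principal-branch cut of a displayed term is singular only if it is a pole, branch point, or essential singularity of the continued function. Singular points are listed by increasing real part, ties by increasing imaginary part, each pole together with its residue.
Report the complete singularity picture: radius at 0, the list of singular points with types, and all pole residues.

Denominator factor (ξ**2 + 9*ξ/11 + 6/5)^2: discriminant -2499/605, complex-conjugate roots (-9/22) + ((7/110)*sqrt(255))*i and (-9/22) - ((7/110)*sqrt(255))*i; poles of order 2, moduli (1/5)*sqrt(30) and (1/5)*sqrt(30).
The radius of convergence is the smallest modulus among the singular points: (1/5)*sqrt(30).
The factor ξ**2 + 9*ξ/11 + 6/5 splits as (ξ - a)(ξ - a') with a = (-9/22) - ((7/110)*sqrt(255))*i, a' = (-9/22) + ((7/110)*sqrt(255))*i. At the order-2 pole a set g(ξ) = (ξ - a)^2*f(ξ) = [3/8] / (ξ - a')^2.
Order-2 pole: residue = g'(a); g'((-9/22) - ((7/110)*sqrt(255))*i) = ((6655/1189524)*sqrt(255))*i, so the residue is ((6655/1189524)*sqrt(255))*i.
The factor ξ**2 + 9*ξ/11 + 6/5 splits as (ξ - a)(ξ - a') with a = (-9/22) + ((7/110)*sqrt(255))*i, a' = (-9/22) - ((7/110)*sqrt(255))*i. At the order-2 pole a set g(ξ) = (ξ - a)^2*f(ξ) = [3/8] / (ξ - a')^2.
Order-2 pole: residue = g'(a); g'((-9/22) + ((7/110)*sqrt(255))*i) = -((6655/1189524)*sqrt(255))*i, so the residue is -((6655/1189524)*sqrt(255))*i.
List the singular points by increasing real part (a conjugate pair: the negative imaginary part first).

Radius of convergence at 0: (1/5)*sqrt(30).
At (-9/22) - ((7/110)*sqrt(255))*i: a pole of order 2; residue ((6655/1189524)*sqrt(255))*i.
At (-9/22) + ((7/110)*sqrt(255))*i: a pole of order 2; residue -((6655/1189524)*sqrt(255))*i.
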